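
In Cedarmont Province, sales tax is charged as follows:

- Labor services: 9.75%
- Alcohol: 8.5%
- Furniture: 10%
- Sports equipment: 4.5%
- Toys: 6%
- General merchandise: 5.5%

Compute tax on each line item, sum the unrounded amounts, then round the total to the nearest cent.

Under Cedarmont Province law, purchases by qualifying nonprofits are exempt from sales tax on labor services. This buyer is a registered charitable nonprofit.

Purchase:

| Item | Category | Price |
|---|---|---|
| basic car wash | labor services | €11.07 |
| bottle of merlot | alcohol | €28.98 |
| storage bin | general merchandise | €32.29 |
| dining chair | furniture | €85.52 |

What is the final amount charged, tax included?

€170.65

Basic car wash €11.07: labor services, buyer-exempt → 0% → €0.00
Bottle of merlot €28.98: alcohol → 8.5% → €2.4633
Storage bin €32.29: general merchandise → 5.5% → €1.77595
Dining chair €85.52: furniture → 10% → €8.552
Subtotal = €157.86; unrounded tax = €12.79125 → €12.79; total due = €170.65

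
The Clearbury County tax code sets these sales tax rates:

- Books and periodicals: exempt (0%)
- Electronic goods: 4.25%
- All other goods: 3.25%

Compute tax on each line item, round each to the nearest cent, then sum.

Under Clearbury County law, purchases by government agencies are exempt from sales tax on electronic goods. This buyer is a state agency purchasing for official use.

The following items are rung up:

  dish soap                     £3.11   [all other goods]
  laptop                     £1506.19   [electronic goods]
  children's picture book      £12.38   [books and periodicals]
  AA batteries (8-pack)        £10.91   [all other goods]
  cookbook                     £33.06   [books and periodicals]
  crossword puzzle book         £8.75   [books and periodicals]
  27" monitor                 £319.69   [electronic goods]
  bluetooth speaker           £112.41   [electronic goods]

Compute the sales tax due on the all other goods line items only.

Dish soap £3.11: all other goods → 3.25% → £0.10
AA batteries (8-pack) £10.91: all other goods → 3.25% → £0.35
Tax on all other goods = £0.10 + £0.35 = £0.45

£0.45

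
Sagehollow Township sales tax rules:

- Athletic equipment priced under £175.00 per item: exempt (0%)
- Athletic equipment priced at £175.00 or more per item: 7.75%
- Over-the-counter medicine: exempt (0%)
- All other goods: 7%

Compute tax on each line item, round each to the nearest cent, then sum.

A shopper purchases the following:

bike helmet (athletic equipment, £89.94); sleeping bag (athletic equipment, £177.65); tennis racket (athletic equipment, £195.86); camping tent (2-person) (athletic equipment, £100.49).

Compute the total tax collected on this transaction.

Bike helmet £89.94: athletic equipment, under £175.00 → 0% → £0.00
Sleeping bag £177.65: athletic equipment, £175.00 or more → 7.75% → £13.77
Tennis racket £195.86: athletic equipment, £175.00 or more → 7.75% → £15.18
Camping tent (2-person) £100.49: athletic equipment, under £175.00 → 0% → £0.00
Total tax = £13.77 + £15.18 = £28.95

£28.95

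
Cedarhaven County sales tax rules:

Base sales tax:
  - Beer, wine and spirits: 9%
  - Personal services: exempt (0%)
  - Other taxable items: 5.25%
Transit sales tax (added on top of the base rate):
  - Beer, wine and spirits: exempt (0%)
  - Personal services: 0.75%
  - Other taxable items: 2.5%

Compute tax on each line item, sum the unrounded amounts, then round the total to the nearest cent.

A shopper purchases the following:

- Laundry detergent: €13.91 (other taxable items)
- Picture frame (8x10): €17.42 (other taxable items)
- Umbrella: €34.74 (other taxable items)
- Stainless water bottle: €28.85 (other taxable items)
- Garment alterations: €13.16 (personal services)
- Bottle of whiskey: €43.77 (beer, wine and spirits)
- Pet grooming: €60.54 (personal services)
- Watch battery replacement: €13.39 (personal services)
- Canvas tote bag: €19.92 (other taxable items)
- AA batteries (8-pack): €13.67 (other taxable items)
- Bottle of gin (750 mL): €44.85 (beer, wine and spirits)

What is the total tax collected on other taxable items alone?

Laundry detergent €13.91: other taxable items → 5.25% + 2.5% transit = 7.75% → €1.078025
Picture frame (8x10) €17.42: other taxable items → 5.25% + 2.5% transit = 7.75% → €1.35005
Umbrella €34.74: other taxable items → 5.25% + 2.5% transit = 7.75% → €2.69235
Stainless water bottle €28.85: other taxable items → 5.25% + 2.5% transit = 7.75% → €2.235875
Canvas tote bag €19.92: other taxable items → 5.25% + 2.5% transit = 7.75% → €1.5438
AA batteries (8-pack) €13.67: other taxable items → 5.25% + 2.5% transit = 7.75% → €1.059425
Tax on other taxable items: unrounded sum = €9.959525 → €9.96

€9.96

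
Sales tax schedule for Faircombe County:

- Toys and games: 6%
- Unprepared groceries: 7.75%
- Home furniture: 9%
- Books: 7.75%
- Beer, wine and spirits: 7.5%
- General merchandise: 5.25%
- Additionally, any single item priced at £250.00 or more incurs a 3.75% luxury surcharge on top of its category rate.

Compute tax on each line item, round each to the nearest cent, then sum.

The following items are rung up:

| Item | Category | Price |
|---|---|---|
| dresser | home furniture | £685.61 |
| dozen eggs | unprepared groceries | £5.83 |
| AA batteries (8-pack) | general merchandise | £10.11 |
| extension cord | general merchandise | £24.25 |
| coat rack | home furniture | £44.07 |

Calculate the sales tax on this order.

£93.64

Dresser £685.61: home furniture → 9% + 3.75% surcharge = 12.75% → £87.42
Dozen eggs £5.83: unprepared groceries → 7.75% → £0.45
AA batteries (8-pack) £10.11: general merchandise → 5.25% → £0.53
Extension cord £24.25: general merchandise → 5.25% → £1.27
Coat rack £44.07: home furniture → 9% → £3.97
Total tax = £87.42 + £0.45 + £0.53 + £1.27 + £3.97 = £93.64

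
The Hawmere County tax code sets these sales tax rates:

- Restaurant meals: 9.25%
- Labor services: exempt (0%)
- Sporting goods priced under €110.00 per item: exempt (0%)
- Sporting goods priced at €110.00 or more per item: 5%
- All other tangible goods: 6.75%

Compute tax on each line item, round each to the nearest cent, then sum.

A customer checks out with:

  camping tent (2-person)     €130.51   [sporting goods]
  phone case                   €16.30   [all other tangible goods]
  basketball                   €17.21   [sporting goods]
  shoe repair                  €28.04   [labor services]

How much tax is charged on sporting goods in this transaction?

Camping tent (2-person) €130.51: sporting goods, €110.00 or more → 5% → €6.53
Basketball €17.21: sporting goods, under €110.00 → 0% → €0.00
Tax on sporting goods = €6.53 + €0.00 = €6.53

€6.53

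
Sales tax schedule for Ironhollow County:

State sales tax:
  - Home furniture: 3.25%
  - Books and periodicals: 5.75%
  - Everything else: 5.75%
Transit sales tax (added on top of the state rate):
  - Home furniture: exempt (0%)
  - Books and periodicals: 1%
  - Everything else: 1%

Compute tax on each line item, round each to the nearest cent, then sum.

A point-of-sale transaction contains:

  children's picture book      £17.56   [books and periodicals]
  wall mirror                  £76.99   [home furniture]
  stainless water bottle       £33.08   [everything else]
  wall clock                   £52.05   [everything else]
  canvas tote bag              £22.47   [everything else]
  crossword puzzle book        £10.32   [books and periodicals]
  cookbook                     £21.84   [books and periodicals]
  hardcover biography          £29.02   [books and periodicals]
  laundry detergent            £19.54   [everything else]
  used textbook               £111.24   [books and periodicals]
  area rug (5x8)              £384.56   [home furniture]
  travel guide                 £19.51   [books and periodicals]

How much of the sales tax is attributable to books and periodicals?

Children's picture book £17.56: books and periodicals → 5.75% + 1% transit = 6.75% → £1.19
Crossword puzzle book £10.32: books and periodicals → 5.75% + 1% transit = 6.75% → £0.70
Cookbook £21.84: books and periodicals → 5.75% + 1% transit = 6.75% → £1.47
Hardcover biography £29.02: books and periodicals → 5.75% + 1% transit = 6.75% → £1.96
Used textbook £111.24: books and periodicals → 5.75% + 1% transit = 6.75% → £7.51
Travel guide £19.51: books and periodicals → 5.75% + 1% transit = 6.75% → £1.32
Tax on books and periodicals = £1.19 + £0.70 + £1.47 + £1.96 + £7.51 + £1.32 = £14.15

£14.15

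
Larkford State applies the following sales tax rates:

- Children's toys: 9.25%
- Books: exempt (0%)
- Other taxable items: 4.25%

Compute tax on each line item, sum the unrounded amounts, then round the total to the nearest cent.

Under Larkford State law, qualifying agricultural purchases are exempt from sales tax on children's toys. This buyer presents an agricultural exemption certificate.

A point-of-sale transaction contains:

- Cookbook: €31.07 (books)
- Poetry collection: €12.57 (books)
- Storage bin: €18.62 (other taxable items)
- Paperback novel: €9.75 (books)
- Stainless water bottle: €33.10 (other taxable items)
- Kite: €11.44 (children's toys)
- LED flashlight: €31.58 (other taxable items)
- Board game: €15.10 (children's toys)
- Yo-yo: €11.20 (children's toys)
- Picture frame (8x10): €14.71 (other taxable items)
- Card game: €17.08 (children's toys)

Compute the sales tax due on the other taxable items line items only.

€4.17

Storage bin €18.62: other taxable items → 4.25% → €0.79135
Stainless water bottle €33.10: other taxable items → 4.25% → €1.40675
LED flashlight €31.58: other taxable items → 4.25% → €1.34215
Picture frame (8x10) €14.71: other taxable items → 4.25% → €0.625175
Tax on other taxable items: unrounded sum = €4.165425 → €4.17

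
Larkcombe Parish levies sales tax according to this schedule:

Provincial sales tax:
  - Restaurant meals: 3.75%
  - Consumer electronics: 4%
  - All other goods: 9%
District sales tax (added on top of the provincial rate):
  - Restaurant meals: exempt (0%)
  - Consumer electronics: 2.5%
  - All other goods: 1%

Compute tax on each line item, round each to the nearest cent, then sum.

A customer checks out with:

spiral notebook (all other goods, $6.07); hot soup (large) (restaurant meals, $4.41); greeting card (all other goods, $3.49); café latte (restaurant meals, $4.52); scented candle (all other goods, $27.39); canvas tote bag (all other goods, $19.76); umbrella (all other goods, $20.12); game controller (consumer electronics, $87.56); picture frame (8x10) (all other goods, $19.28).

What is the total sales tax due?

Spiral notebook $6.07: all other goods → 9% + 1% district = 10% → $0.61
Hot soup (large) $4.41: restaurant meals → 3.75% + 0% district = 3.75% → $0.17
Greeting card $3.49: all other goods → 9% + 1% district = 10% → $0.35
Café latte $4.52: restaurant meals → 3.75% + 0% district = 3.75% → $0.17
Scented candle $27.39: all other goods → 9% + 1% district = 10% → $2.74
Canvas tote bag $19.76: all other goods → 9% + 1% district = 10% → $1.98
Umbrella $20.12: all other goods → 9% + 1% district = 10% → $2.01
Game controller $87.56: consumer electronics → 4% + 2.5% district = 6.5% → $5.69
Picture frame (8x10) $19.28: all other goods → 9% + 1% district = 10% → $1.93
Total tax = $0.61 + $0.17 + $0.35 + $0.17 + $2.74 + $1.98 + $2.01 + $5.69 + $1.93 = $15.65

$15.65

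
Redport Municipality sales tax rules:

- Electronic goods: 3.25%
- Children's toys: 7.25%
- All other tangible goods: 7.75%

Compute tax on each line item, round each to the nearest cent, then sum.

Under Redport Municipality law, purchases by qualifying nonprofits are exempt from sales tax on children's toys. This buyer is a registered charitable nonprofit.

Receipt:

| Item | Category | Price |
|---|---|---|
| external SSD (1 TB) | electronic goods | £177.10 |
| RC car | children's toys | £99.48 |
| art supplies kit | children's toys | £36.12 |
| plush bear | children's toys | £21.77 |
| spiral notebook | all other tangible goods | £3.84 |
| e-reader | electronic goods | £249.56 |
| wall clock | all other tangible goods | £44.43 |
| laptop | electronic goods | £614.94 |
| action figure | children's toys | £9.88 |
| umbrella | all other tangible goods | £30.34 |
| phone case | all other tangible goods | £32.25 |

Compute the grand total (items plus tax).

External SSD (1 TB) £177.10: electronic goods → 3.25% → £5.76
RC car £99.48: children's toys, buyer-exempt → 0% → £0.00
Art supplies kit £36.12: children's toys, buyer-exempt → 0% → £0.00
Plush bear £21.77: children's toys, buyer-exempt → 0% → £0.00
Spiral notebook £3.84: all other tangible goods → 7.75% → £0.30
E-reader £249.56: electronic goods → 3.25% → £8.11
Wall clock £44.43: all other tangible goods → 7.75% → £3.44
Laptop £614.94: electronic goods → 3.25% → £19.99
Action figure £9.88: children's toys, buyer-exempt → 0% → £0.00
Umbrella £30.34: all other tangible goods → 7.75% → £2.35
Phone case £32.25: all other tangible goods → 7.75% → £2.50
Subtotal = £1319.71; tax = £42.45; total due = £1362.16

£1362.16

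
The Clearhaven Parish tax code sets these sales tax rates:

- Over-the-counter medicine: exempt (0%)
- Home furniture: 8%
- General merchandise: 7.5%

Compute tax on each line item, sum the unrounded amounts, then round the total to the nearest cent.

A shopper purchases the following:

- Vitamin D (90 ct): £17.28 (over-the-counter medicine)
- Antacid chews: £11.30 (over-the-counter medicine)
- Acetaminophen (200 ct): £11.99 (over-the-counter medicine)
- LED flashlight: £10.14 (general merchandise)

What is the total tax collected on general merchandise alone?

LED flashlight £10.14: general merchandise → 7.5% → £0.7605
Tax on general merchandise: unrounded sum = £0.7605 → £0.76

£0.76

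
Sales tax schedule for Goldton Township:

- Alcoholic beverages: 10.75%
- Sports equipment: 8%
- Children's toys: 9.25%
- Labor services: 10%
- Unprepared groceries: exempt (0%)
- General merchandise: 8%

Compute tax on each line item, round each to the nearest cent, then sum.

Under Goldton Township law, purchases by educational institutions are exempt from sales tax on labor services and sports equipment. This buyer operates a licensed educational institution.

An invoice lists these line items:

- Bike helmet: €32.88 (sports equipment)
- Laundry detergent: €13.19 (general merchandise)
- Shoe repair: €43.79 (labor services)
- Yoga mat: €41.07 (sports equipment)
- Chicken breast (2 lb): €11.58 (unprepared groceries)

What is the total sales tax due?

€1.06

Bike helmet €32.88: sports equipment, buyer-exempt → 0% → €0.00
Laundry detergent €13.19: general merchandise → 8% → €1.06
Shoe repair €43.79: labor services, buyer-exempt → 0% → €0.00
Yoga mat €41.07: sports equipment, buyer-exempt → 0% → €0.00
Chicken breast (2 lb) €11.58: unprepared groceries → 0% → €0.00
Total tax = €1.06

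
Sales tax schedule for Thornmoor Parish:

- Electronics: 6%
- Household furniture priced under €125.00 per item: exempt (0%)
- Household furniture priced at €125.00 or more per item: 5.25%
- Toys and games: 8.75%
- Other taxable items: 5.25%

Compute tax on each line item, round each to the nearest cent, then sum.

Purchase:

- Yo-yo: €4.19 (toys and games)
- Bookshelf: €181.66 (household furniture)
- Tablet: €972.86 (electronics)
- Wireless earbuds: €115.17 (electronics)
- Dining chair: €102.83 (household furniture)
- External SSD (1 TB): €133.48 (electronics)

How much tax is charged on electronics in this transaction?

Tablet €972.86: electronics → 6% → €58.37
Wireless earbuds €115.17: electronics → 6% → €6.91
External SSD (1 TB) €133.48: electronics → 6% → €8.01
Tax on electronics = €58.37 + €6.91 + €8.01 = €73.29

€73.29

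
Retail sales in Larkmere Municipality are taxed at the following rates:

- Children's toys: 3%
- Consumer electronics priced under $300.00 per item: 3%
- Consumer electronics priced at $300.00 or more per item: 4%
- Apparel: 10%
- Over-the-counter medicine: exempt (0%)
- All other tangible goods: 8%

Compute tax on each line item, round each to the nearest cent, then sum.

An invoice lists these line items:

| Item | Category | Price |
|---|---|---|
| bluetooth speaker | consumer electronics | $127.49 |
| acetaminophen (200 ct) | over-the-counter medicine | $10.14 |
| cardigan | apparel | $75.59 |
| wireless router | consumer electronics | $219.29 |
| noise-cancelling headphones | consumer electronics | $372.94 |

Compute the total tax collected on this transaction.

$32.88

Bluetooth speaker $127.49: consumer electronics, under $300.00 → 3% → $3.82
Acetaminophen (200 ct) $10.14: over-the-counter medicine → 0% → $0.00
Cardigan $75.59: apparel → 10% → $7.56
Wireless router $219.29: consumer electronics, under $300.00 → 3% → $6.58
Noise-cancelling headphones $372.94: consumer electronics, $300.00 or more → 4% → $14.92
Total tax = $3.82 + $7.56 + $6.58 + $14.92 = $32.88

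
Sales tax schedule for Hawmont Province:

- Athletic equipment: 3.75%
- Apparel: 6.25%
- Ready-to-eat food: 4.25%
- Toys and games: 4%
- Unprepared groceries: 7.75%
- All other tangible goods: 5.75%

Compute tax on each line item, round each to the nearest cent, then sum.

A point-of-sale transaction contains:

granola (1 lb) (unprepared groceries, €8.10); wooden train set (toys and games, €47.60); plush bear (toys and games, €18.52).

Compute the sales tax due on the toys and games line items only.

Wooden train set €47.60: toys and games → 4% → €1.90
Plush bear €18.52: toys and games → 4% → €0.74
Tax on toys and games = €1.90 + €0.74 = €2.64

€2.64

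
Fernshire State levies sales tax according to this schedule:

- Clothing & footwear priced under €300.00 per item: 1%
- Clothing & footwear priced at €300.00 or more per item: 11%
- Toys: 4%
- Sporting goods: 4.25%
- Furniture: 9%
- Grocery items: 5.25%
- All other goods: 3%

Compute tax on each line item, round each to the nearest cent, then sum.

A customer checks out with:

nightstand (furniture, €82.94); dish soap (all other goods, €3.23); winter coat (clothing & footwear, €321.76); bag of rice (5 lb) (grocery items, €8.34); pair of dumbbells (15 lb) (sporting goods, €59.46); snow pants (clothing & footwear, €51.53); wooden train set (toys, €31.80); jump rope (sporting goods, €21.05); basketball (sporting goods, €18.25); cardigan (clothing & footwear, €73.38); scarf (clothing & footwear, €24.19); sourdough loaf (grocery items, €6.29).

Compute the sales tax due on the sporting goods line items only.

Pair of dumbbells (15 lb) €59.46: sporting goods → 4.25% → €2.53
Jump rope €21.05: sporting goods → 4.25% → €0.89
Basketball €18.25: sporting goods → 4.25% → €0.78
Tax on sporting goods = €2.53 + €0.89 + €0.78 = €4.20

€4.20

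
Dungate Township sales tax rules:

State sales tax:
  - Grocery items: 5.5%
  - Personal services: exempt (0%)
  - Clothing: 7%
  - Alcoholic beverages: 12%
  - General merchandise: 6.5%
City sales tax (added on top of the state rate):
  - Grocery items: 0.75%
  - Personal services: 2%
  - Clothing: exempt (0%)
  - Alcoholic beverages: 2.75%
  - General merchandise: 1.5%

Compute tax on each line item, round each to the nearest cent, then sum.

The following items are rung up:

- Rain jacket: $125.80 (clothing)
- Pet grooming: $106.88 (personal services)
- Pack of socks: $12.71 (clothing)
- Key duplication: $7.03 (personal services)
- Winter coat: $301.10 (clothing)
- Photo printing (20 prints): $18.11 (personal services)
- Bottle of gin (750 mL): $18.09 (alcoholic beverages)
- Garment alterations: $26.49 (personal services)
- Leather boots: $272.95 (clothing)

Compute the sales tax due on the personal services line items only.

Pet grooming $106.88: personal services → 0% + 2% city = 2% → $2.14
Key duplication $7.03: personal services → 0% + 2% city = 2% → $0.14
Photo printing (20 prints) $18.11: personal services → 0% + 2% city = 2% → $0.36
Garment alterations $26.49: personal services → 0% + 2% city = 2% → $0.53
Tax on personal services = $2.14 + $0.14 + $0.36 + $0.53 = $3.17

$3.17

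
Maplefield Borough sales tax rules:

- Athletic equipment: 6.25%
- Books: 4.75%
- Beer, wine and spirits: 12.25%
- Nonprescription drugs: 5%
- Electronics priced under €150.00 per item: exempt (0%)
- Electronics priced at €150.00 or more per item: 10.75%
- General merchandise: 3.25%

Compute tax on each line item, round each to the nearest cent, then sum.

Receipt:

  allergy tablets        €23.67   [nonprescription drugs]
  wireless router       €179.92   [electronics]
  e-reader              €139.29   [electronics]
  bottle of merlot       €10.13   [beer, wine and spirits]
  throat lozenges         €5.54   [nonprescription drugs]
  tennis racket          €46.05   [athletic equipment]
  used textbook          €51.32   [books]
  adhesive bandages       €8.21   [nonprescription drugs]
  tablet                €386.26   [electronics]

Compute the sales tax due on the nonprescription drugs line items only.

Allergy tablets €23.67: nonprescription drugs → 5% → €1.18
Throat lozenges €5.54: nonprescription drugs → 5% → €0.28
Adhesive bandages €8.21: nonprescription drugs → 5% → €0.41
Tax on nonprescription drugs = €1.18 + €0.28 + €0.41 = €1.87

€1.87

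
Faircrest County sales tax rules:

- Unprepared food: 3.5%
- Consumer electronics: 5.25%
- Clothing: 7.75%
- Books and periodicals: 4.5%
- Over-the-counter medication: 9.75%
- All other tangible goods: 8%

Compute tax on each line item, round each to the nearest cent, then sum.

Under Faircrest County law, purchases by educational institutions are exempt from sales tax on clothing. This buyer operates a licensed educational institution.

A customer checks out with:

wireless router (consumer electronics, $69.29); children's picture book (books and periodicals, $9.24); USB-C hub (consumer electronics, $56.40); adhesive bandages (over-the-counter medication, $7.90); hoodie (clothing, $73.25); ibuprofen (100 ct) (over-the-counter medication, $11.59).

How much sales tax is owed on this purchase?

Wireless router $69.29: consumer electronics → 5.25% → $3.64
Children's picture book $9.24: books and periodicals → 4.5% → $0.42
USB-C hub $56.40: consumer electronics → 5.25% → $2.96
Adhesive bandages $7.90: over-the-counter medication → 9.75% → $0.77
Hoodie $73.25: clothing, buyer-exempt → 0% → $0.00
Ibuprofen (100 ct) $11.59: over-the-counter medication → 9.75% → $1.13
Total tax = $3.64 + $0.42 + $2.96 + $0.77 + $1.13 = $8.92

$8.92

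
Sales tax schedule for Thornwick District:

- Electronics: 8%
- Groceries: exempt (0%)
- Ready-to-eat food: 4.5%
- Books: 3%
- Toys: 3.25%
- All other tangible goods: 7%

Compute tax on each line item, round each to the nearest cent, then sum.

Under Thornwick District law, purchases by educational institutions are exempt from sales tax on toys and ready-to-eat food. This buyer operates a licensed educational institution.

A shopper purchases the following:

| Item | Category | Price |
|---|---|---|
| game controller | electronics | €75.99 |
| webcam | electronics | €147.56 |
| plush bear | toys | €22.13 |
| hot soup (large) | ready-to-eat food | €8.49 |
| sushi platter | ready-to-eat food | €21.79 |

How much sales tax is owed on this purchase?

€17.88

Game controller €75.99: electronics → 8% → €6.08
Webcam €147.56: electronics → 8% → €11.80
Plush bear €22.13: toys, buyer-exempt → 0% → €0.00
Hot soup (large) €8.49: ready-to-eat food, buyer-exempt → 0% → €0.00
Sushi platter €21.79: ready-to-eat food, buyer-exempt → 0% → €0.00
Total tax = €6.08 + €11.80 = €17.88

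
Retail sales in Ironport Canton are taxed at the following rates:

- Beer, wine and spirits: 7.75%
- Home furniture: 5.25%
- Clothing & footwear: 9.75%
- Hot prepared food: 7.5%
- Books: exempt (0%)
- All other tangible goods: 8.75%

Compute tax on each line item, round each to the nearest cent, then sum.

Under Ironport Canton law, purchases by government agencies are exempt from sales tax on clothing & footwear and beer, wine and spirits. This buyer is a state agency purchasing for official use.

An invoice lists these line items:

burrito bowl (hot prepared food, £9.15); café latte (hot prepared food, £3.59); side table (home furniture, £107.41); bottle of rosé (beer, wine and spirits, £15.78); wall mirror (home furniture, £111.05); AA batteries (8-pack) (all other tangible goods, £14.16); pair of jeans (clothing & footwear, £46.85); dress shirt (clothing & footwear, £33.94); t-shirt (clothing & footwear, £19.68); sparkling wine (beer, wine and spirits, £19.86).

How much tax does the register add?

£13.67

Burrito bowl £9.15: hot prepared food → 7.5% → £0.69
Café latte £3.59: hot prepared food → 7.5% → £0.27
Side table £107.41: home furniture → 5.25% → £5.64
Bottle of rosé £15.78: beer, wine and spirits, buyer-exempt → 0% → £0.00
Wall mirror £111.05: home furniture → 5.25% → £5.83
AA batteries (8-pack) £14.16: all other tangible goods → 8.75% → £1.24
Pair of jeans £46.85: clothing & footwear, buyer-exempt → 0% → £0.00
Dress shirt £33.94: clothing & footwear, buyer-exempt → 0% → £0.00
T-shirt £19.68: clothing & footwear, buyer-exempt → 0% → £0.00
Sparkling wine £19.86: beer, wine and spirits, buyer-exempt → 0% → £0.00
Total tax = £0.69 + £0.27 + £5.64 + £5.83 + £1.24 = £13.67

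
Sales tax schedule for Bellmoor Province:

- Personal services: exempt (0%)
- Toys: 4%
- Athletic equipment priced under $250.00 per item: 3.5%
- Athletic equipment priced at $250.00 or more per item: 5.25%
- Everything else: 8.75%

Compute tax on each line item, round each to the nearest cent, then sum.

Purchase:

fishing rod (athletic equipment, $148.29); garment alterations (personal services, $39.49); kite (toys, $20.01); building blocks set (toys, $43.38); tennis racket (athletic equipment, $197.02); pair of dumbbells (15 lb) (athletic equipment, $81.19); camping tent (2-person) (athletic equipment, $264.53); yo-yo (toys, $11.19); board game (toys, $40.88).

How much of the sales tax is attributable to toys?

Kite $20.01: toys → 4% → $0.80
Building blocks set $43.38: toys → 4% → $1.74
Yo-yo $11.19: toys → 4% → $0.45
Board game $40.88: toys → 4% → $1.64
Tax on toys = $0.80 + $1.74 + $0.45 + $1.64 = $4.63

$4.63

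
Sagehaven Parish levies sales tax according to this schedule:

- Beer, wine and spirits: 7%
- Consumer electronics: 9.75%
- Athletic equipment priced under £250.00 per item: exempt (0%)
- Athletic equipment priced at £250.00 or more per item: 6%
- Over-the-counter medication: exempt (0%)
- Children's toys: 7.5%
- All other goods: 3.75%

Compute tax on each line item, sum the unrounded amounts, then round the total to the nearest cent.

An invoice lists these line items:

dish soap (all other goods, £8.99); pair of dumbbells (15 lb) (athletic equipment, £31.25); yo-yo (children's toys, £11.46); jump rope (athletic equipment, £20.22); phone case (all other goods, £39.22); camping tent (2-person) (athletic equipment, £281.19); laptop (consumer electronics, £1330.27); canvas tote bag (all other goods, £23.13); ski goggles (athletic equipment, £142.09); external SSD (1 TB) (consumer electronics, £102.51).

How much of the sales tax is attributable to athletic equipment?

£16.87

Pair of dumbbells (15 lb) £31.25: athletic equipment, under £250.00 → 0% → £0.00
Jump rope £20.22: athletic equipment, under £250.00 → 0% → £0.00
Camping tent (2-person) £281.19: athletic equipment, £250.00 or more → 6% → £16.8714
Ski goggles £142.09: athletic equipment, under £250.00 → 0% → £0.00
Tax on athletic equipment: unrounded sum = £16.8714 → £16.87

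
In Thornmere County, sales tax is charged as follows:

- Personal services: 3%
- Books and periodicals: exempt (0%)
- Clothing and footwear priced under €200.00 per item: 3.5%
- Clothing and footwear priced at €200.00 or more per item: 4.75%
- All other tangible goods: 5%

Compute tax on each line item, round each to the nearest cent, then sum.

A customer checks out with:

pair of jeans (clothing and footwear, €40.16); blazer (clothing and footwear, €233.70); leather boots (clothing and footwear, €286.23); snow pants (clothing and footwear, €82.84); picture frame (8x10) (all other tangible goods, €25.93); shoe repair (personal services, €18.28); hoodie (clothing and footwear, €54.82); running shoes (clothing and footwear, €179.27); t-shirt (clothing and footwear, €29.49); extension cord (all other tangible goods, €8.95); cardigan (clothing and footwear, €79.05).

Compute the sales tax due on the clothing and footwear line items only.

€41.00

Pair of jeans €40.16: clothing and footwear, under €200.00 → 3.5% → €1.41
Blazer €233.70: clothing and footwear, €200.00 or more → 4.75% → €11.10
Leather boots €286.23: clothing and footwear, €200.00 or more → 4.75% → €13.60
Snow pants €82.84: clothing and footwear, under €200.00 → 3.5% → €2.90
Hoodie €54.82: clothing and footwear, under €200.00 → 3.5% → €1.92
Running shoes €179.27: clothing and footwear, under €200.00 → 3.5% → €6.27
T-shirt €29.49: clothing and footwear, under €200.00 → 3.5% → €1.03
Cardigan €79.05: clothing and footwear, under €200.00 → 3.5% → €2.77
Tax on clothing and footwear = €1.41 + €11.10 + €13.60 + €2.90 + €1.92 + €6.27 + €1.03 + €2.77 = €41.00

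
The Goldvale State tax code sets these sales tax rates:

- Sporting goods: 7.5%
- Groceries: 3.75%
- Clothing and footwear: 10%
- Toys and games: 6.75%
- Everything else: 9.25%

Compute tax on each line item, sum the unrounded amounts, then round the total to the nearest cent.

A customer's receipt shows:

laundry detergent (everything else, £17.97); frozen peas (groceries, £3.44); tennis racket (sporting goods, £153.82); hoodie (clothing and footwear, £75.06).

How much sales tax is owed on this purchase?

Laundry detergent £17.97: everything else → 9.25% → £1.662225
Frozen peas £3.44: groceries → 3.75% → £0.129
Tennis racket £153.82: sporting goods → 7.5% → £11.5365
Hoodie £75.06: clothing and footwear → 10% → £7.506
Unrounded tax sum = £20.833725 → £20.83

£20.83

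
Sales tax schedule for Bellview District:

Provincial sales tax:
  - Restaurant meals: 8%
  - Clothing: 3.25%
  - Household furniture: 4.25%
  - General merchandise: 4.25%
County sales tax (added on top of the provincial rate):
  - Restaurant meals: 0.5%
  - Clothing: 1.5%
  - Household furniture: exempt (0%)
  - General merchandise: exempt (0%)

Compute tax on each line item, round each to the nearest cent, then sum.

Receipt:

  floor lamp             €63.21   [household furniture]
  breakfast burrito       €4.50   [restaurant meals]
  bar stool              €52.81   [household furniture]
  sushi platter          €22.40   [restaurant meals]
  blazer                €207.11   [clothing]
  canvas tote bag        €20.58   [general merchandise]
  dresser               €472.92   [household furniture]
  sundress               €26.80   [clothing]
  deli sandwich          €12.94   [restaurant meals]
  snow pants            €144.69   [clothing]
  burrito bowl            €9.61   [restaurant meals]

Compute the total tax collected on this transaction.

€48.08

Floor lamp €63.21: household furniture → 4.25% + 0% county = 4.25% → €2.69
Breakfast burrito €4.50: restaurant meals → 8% + 0.5% county = 8.5% → €0.38
Bar stool €52.81: household furniture → 4.25% + 0% county = 4.25% → €2.24
Sushi platter €22.40: restaurant meals → 8% + 0.5% county = 8.5% → €1.90
Blazer €207.11: clothing → 3.25% + 1.5% county = 4.75% → €9.84
Canvas tote bag €20.58: general merchandise → 4.25% + 0% county = 4.25% → €0.87
Dresser €472.92: household furniture → 4.25% + 0% county = 4.25% → €20.10
Sundress €26.80: clothing → 3.25% + 1.5% county = 4.75% → €1.27
Deli sandwich €12.94: restaurant meals → 8% + 0.5% county = 8.5% → €1.10
Snow pants €144.69: clothing → 3.25% + 1.5% county = 4.75% → €6.87
Burrito bowl €9.61: restaurant meals → 8% + 0.5% county = 8.5% → €0.82
Total tax = €2.69 + €0.38 + €2.24 + €1.90 + €9.84 + €0.87 + €20.10 + €1.27 + €1.10 + €6.87 + €0.82 = €48.08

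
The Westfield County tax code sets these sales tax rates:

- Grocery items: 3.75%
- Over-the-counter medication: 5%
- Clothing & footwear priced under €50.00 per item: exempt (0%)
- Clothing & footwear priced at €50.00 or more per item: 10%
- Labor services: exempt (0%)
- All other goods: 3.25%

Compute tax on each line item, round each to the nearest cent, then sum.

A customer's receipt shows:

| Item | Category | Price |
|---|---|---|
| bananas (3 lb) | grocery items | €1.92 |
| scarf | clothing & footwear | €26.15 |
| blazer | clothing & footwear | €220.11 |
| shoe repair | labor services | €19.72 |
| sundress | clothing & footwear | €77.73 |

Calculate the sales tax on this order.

Bananas (3 lb) €1.92: grocery items → 3.75% → €0.07
Scarf €26.15: clothing & footwear, under €50.00 → 0% → €0.00
Blazer €220.11: clothing & footwear, €50.00 or more → 10% → €22.01
Shoe repair €19.72: labor services → 0% → €0.00
Sundress €77.73: clothing & footwear, €50.00 or more → 10% → €7.77
Total tax = €0.07 + €22.01 + €7.77 = €29.85

€29.85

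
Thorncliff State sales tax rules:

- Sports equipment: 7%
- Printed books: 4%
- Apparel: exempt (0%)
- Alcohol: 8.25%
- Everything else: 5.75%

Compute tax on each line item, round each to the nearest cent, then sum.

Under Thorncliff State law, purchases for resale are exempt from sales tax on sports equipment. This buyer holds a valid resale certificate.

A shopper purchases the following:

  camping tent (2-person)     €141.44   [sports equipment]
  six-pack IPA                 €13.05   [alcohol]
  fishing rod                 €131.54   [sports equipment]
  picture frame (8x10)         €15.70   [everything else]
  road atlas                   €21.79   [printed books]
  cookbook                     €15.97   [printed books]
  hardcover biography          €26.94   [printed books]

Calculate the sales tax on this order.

Camping tent (2-person) €141.44: sports equipment, buyer-exempt → 0% → €0.00
Six-pack IPA €13.05: alcohol → 8.25% → €1.08
Fishing rod €131.54: sports equipment, buyer-exempt → 0% → €0.00
Picture frame (8x10) €15.70: everything else → 5.75% → €0.90
Road atlas €21.79: printed books → 4% → €0.87
Cookbook €15.97: printed books → 4% → €0.64
Hardcover biography €26.94: printed books → 4% → €1.08
Total tax = €1.08 + €0.90 + €0.87 + €0.64 + €1.08 = €4.57

€4.57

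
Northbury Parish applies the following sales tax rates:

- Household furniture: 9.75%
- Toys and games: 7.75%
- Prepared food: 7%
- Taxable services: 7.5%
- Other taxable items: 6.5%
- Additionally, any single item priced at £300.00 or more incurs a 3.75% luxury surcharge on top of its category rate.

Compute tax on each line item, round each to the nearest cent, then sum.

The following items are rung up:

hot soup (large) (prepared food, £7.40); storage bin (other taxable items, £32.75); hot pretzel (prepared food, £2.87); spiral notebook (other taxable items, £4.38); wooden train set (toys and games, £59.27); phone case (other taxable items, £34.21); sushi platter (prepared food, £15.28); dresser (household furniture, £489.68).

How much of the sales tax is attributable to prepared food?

Hot soup (large) £7.40: prepared food → 7% → £0.52
Hot pretzel £2.87: prepared food → 7% → £0.20
Sushi platter £15.28: prepared food → 7% → £1.07
Tax on prepared food = £0.52 + £0.20 + £1.07 = £1.79

£1.79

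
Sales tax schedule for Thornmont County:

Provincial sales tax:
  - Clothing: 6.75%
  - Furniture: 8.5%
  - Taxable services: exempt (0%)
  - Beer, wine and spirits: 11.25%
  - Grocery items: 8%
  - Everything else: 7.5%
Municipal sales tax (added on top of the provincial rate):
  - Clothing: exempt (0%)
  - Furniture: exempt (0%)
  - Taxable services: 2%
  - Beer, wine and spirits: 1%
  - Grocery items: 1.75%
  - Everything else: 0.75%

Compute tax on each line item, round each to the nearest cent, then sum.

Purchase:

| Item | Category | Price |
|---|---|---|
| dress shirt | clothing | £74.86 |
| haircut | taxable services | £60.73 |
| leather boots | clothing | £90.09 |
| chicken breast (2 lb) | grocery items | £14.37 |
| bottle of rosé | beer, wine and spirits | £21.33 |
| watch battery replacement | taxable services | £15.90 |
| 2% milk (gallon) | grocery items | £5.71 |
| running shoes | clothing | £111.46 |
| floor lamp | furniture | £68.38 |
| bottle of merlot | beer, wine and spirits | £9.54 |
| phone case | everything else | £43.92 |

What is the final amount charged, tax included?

£551.64

Dress shirt £74.86: clothing → 6.75% + 0% municipal = 6.75% → £5.05
Haircut £60.73: taxable services → 0% + 2% municipal = 2% → £1.21
Leather boots £90.09: clothing → 6.75% + 0% municipal = 6.75% → £6.08
Chicken breast (2 lb) £14.37: grocery items → 8% + 1.75% municipal = 9.75% → £1.40
Bottle of rosé £21.33: beer, wine and spirits → 11.25% + 1% municipal = 12.25% → £2.61
Watch battery replacement £15.90: taxable services → 0% + 2% municipal = 2% → £0.32
2% milk (gallon) £5.71: grocery items → 8% + 1.75% municipal = 9.75% → £0.56
Running shoes £111.46: clothing → 6.75% + 0% municipal = 6.75% → £7.52
Floor lamp £68.38: furniture → 8.5% + 0% municipal = 8.5% → £5.81
Bottle of merlot £9.54: beer, wine and spirits → 11.25% + 1% municipal = 12.25% → £1.17
Phone case £43.92: everything else → 7.5% + 0.75% municipal = 8.25% → £3.62
Subtotal = £516.29; tax = £35.35; total due = £551.64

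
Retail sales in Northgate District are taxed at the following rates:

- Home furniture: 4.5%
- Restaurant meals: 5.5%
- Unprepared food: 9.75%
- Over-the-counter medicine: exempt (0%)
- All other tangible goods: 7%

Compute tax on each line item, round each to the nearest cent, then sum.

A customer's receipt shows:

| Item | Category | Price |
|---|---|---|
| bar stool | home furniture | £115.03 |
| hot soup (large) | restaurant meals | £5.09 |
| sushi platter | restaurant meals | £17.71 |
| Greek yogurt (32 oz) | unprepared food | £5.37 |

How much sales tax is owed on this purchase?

£6.95

Bar stool £115.03: home furniture → 4.5% → £5.18
Hot soup (large) £5.09: restaurant meals → 5.5% → £0.28
Sushi platter £17.71: restaurant meals → 5.5% → £0.97
Greek yogurt (32 oz) £5.37: unprepared food → 9.75% → £0.52
Total tax = £5.18 + £0.28 + £0.97 + £0.52 = £6.95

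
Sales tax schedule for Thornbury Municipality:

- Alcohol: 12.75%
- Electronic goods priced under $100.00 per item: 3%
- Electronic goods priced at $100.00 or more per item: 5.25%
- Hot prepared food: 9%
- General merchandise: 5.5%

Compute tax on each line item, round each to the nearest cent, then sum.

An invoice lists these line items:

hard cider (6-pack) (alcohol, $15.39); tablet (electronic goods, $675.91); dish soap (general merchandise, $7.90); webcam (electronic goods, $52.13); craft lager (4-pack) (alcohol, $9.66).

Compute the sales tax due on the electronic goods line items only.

$37.05

Tablet $675.91: electronic goods, $100.00 or more → 5.25% → $35.49
Webcam $52.13: electronic goods, under $100.00 → 3% → $1.56
Tax on electronic goods = $35.49 + $1.56 = $37.05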